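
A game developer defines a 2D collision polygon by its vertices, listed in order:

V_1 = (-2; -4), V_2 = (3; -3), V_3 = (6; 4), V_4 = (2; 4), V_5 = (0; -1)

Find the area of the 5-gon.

Apply Gauss's area formula: 2A = Σ (x_i·y_{i+1} − x_{i+1}·y_i), indices taken mod 5.
Σ = (18) + (30) + (16) + (-2) + (-2) = 60
Area = |Σ|/2 = 30.

30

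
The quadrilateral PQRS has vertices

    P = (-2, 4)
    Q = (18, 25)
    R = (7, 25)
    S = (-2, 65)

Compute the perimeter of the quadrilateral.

|PQ| = √((20)² + (21)²) = √841 = 29
|QR| = √((-11)² + (0)²) = √121 = 11
|RS| = √((-9)² + (40)²) = √1681 = 41
|SP| = √((0)² + (-61)²) = √3721 = 61
Perimeter = 29 + 11 + 41 + 61 = 142.

142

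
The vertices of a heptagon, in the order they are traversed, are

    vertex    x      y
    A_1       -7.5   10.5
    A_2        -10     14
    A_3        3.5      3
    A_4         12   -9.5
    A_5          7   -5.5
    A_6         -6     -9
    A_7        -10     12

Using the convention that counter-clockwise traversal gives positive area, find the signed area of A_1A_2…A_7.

-210.375

Apply the surveyor's formula: 2A = Σ (x_i·y_{i+1} − x_{i+1}·y_i), indices taken mod 7.
Σ = (0) + (-79) + (-69.25) + (0.5) + (-96) + (-162) + (-15) = -420.75
Signed area = Σ/2 = -210.375 (negative ⇒ clockwise traversal).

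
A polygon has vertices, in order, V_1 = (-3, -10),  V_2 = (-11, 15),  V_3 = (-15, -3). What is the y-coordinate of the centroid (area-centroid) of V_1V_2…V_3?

Apply the shoelace (surveyor's) formula. First the cross-terms c_i = x_i·y_{i+1} − x_{i+1}·y_i:
  -155, 258, 141  ⇒  2A = 244, A = 122.
Then Σ (y_i + y_{i+1})·c_i = 488, so ȳ = 488 / (6·122) = 2/3.

2/3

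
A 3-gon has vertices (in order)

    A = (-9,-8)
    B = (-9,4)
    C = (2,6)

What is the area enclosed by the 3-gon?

Apply the shoelace formula: 2A = Σ (x_i·y_{i+1} − x_{i+1}·y_i), indices taken mod 3.
Σ = (-108) + (-62) + (38) = -132
Area = |Σ|/2 = 66.

66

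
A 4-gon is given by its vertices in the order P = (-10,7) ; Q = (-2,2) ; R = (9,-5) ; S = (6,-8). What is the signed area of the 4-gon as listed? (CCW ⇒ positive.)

-47

Apply the shoelace formula: 2A = Σ (x_i·y_{i+1} − x_{i+1}·y_i), indices taken mod 4.
Σ = (-6) + (-8) + (-42) + (-38) = -94
Signed area = Σ/2 = -47 (negative ⇒ clockwise traversal).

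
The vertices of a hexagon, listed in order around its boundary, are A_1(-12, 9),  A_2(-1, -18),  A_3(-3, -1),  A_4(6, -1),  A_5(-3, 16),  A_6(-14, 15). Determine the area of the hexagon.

253.5

Apply Gauss's area formula: 2A = Σ (x_i·y_{i+1} − x_{i+1}·y_i), indices taken mod 6.
Σ = (225) + (-53) + (9) + (93) + (179) + (54) = 507
Area = |Σ|/2 = 253.5.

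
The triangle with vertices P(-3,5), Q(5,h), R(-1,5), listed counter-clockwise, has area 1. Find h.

4

The doubled signed area Σ (x_i y_{i+1} − x_{i+1} y_i) is linear in h.
With h=0 it equals 10; the coefficient of h is -2 (from the two edges through Q).
So -2·h + 10 = 2·1 = 2 ⇒ h = 4.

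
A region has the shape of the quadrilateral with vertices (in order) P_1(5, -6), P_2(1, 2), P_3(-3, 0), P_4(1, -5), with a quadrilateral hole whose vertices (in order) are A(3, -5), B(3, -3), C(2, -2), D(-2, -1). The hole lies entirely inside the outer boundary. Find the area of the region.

21.5

Outer boundary:
Apply the surveyor's formula: 2A = Σ (x_i·y_{i+1} − x_{i+1}·y_i), indices taken mod 4.
Σ = (16) + (6) + (15) + (19) = 56
Area = |Σ|/2 = 28.
Hole:
Apply the shoelace formula: 2A = Σ (x_i·y_{i+1} − x_{i+1}·y_i), indices taken mod 4.
Σ = (6) + (0) + (-6) + (13) = 13
Area = |Σ|/2 = 6.5.
Net area = 28 − 6.5 = 21.5.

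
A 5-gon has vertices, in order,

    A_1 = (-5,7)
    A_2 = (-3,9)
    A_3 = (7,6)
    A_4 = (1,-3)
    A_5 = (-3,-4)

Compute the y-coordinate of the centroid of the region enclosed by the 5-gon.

856/279

Apply the surveyor's formula. First the cross-terms c_i = x_i·y_{i+1} − x_{i+1}·y_i:
  -24, -81, -27, -13, -41  ⇒  2A = -186, A = -93.
Then Σ (y_i + y_{i+1})·c_i = -1712, so ȳ = -1712 / (6·(-93)) = 856/279.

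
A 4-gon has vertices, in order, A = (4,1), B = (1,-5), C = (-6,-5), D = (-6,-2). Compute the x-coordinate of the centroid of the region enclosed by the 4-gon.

Apply the shoelace (surveyor's) formula. First the cross-terms c_i = x_i·y_{i+1} − x_{i+1}·y_i:
  -21, -35, -18, 2  ⇒  2A = -72, A = -36.
Then Σ (x_i + x_{i+1})·c_i = 282, so x̄ = 282 / (6·(-36)) = -47/36.

-47/36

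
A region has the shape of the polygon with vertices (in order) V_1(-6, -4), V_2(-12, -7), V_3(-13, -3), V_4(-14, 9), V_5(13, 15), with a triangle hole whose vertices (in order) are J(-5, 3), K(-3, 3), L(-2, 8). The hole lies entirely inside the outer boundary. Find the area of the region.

249.5

Outer boundary:
Σ = (-6) + (-55) + (-159) + (-327) + (38) = -509
Area = |Σ|/2 = 254.5.
Hole:
Σ = (-6) + (-18) + (34) = 10
Area = |Σ|/2 = 5.
Net area = 254.5 − 5 = 249.5.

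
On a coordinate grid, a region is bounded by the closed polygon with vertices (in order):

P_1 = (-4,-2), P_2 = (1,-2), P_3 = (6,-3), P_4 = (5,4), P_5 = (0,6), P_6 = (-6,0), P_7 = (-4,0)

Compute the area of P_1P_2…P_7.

Apply the shoelace (surveyor's) formula: 2A = Σ (x_i·y_{i+1} − x_{i+1}·y_i), indices taken mod 7.
P_1→P_2: (-4)(-2) − (1)(-2) = 10
P_2→P_3: (1)(-3) − (6)(-2) = 9
P_3→P_4: (6)(4) − (5)(-3) = 39
P_4→P_5: (5)(6) − (0)(4) = 30
P_5→P_6: (0)(0) − (-6)(6) = 36
P_6→P_7: (-6)(0) − (-4)(0) = 0
P_7→P_1: (-4)(-2) − (-4)(0) = 8
Σ = 132
Area = |Σ|/2 = 66.

66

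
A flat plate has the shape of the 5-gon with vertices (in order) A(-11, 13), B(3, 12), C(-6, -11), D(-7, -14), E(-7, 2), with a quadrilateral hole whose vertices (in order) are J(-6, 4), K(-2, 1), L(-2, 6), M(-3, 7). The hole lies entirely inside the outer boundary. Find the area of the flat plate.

Outer boundary:
Apply Gauss's area formula: 2A = Σ (x_i·y_{i+1} − x_{i+1}·y_i), indices taken mod 5.
Σ = (-171) + (39) + (7) + (-112) + (-69) = -306
Area = |Σ|/2 = 153.
Hole:
Σ = (2) + (-10) + (4) + (30) = 26
Area = |Σ|/2 = 13.
Net area = 153 − 13 = 140.

140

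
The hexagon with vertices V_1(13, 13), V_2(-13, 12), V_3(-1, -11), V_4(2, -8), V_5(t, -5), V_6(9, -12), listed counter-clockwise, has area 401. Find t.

4

The doubled signed area Σ (x_i y_{i+1} − x_{i+1} y_i) is linear in t.
With t=0 it equals 818; the coefficient of t is -4 (from the two edges through V_5).
So -4·t + 818 = 2·401 = 802 ⇒ t = 4.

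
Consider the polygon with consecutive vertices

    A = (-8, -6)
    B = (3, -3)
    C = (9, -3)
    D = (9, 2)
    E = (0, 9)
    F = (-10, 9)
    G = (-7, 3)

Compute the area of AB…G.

Cross-terms: 42, 18, 45, 81, 90, 33, 66  ⇒  Σ = 375
Area = |Σ|/2 = 187.5.

187.5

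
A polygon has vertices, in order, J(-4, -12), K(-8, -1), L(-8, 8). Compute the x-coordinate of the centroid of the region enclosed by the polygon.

Apply the shoelace (surveyor's) formula. First the cross-terms c_i = x_i·y_{i+1} − x_{i+1}·y_i:
  -92, -72, 128  ⇒  2A = -36, A = -18.
Then Σ (x_i + x_{i+1})·c_i = 720, so x̄ = 720 / (6·(-18)) = -20/3.

-20/3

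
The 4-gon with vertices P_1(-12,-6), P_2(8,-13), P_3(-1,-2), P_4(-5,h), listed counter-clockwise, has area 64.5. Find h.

Write out the shoelace sum; only the two edges meeting at P_4 involve h:
2·Area = [((-1)·h − (-5)·(-2)) + ((-5)·(-6) − (-12)·h)] + 175
       = 11·h + 195 = 129
⇒ h = -6.

-6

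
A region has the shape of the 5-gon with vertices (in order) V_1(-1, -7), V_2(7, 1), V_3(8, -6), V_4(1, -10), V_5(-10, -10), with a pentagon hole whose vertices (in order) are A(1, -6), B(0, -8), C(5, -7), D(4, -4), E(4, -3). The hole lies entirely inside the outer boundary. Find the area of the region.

Outer boundary:
Apply the shoelace (surveyor's) formula: 2A = Σ (x_i·y_{i+1} − x_{i+1}·y_i), indices taken mod 5.
Σ = (48) + (-50) + (-74) + (-110) + (60) = -126
Area = |Σ|/2 = 63.
Hole:
Apply the shoelace formula: 2A = Σ (x_i·y_{i+1} − x_{i+1}·y_i), indices taken mod 5.
Cross-terms: -8, 40, 8, 4, -21  ⇒  Σ = 23
Area = |Σ|/2 = 11.5.
Net area = 63 − 11.5 = 51.5.

51.5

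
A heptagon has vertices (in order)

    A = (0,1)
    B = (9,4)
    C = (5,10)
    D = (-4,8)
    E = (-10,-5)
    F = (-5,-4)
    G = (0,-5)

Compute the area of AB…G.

140.5

Σ = (-9) + (70) + (80) + (100) + (15) + (25) + (0) = 281
Area = |Σ|/2 = 140.5.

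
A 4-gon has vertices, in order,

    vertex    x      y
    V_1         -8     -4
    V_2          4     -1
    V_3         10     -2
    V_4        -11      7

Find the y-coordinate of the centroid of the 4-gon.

23/29

Apply the surveyor's formula. First the cross-terms c_i = x_i·y_{i+1} − x_{i+1}·y_i:
  24, 2, 48, 100  ⇒  2A = 174, A = 87.
Then Σ (y_i + y_{i+1})·c_i = 414, so ȳ = 414 / (6·87) = 23/29.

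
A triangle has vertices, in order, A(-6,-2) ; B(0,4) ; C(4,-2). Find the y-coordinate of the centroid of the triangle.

0

Apply Gauss's area formula. First the cross-terms c_i = x_i·y_{i+1} − x_{i+1}·y_i:
  -24, -16, -20  ⇒  2A = -60, A = -30.
Then Σ (y_i + y_{i+1})·c_i = 0, so ȳ = 0 / (6·(-30)) = 0.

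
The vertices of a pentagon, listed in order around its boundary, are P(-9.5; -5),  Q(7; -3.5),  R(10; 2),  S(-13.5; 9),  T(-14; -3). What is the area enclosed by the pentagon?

221.125

Apply the shoelace formula: 2A = Σ (x_i·y_{i+1} − x_{i+1}·y_i), indices taken mod 5.
Σ = (68.25) + (49) + (117) + (166.5) + (41.5) = 442.25
Area = |Σ|/2 = 221.125.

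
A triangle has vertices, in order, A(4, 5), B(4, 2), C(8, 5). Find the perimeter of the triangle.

12

|AB| = √((0)² + (-3)²) = √9 = 3
|BC| = √((4)² + (3)²) = √25 = 5
|CA| = √((-4)² + (0)²) = √16 = 4
Perimeter = 3 + 5 + 4 = 12.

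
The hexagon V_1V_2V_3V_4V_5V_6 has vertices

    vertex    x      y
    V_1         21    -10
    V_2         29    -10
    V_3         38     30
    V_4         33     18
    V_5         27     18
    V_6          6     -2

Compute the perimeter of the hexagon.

114

|V_1V_2| = √((8)² + (0)²) = √64 = 8
|V_2V_3| = √((9)² + (40)²) = √1681 = 41
|V_3V_4| = √((-5)² + (-12)²) = √169 = 13
|V_4V_5| = √((-6)² + (0)²) = √36 = 6
|V_5V_6| = √((-21)² + (-20)²) = √841 = 29
|V_6V_1| = √((15)² + (-8)²) = √289 = 17
Perimeter = 8 + 41 + 13 + 6 + 29 + 17 = 114.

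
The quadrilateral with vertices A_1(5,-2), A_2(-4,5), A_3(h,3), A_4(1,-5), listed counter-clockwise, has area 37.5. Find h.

-5

The doubled signed area Σ (x_i y_{i+1} − x_{i+1} y_i) is linear in h.
With h=0 it equals 25; the coefficient of h is -10 (from the two edges through A_3).
So -10·h + 25 = 2·37.5 = 75 ⇒ h = -5.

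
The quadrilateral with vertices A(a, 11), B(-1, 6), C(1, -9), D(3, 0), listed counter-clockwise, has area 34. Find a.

-1

Write out the shoelace sum; only the two edges meeting at A involve a:
2·Area = [(3·11 − a·0) + (a·6 − (-1)·11)] + 30
       = 6·a + 74 = 68
⇒ a = -1.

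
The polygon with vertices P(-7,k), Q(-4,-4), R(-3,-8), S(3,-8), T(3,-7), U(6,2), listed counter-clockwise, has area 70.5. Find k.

-2

The doubled signed area Σ (x_i y_{i+1} − x_{i+1} y_i) is linear in k.
With k=0 it equals 161; the coefficient of k is 10 (from the two edges through P).
So 10·k + 161 = 2·70.5 = 141 ⇒ k = -2.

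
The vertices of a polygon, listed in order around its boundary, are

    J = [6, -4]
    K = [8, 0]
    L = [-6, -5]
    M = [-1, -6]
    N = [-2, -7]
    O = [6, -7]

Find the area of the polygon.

Apply Gauss's area formula: 2A = Σ (x_i·y_{i+1} − x_{i+1}·y_i), indices taken mod 6.
Cross-terms: 32, -40, 31, -5, 56, 18  ⇒  Σ = 92
Area = |Σ|/2 = 46.

46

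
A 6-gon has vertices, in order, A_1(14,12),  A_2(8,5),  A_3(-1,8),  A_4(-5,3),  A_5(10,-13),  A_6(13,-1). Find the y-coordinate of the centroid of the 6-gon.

Apply the shoelace formula. First the cross-terms c_i = x_i·y_{i+1} − x_{i+1}·y_i:
  -26, 69, 37, 35, 159, 170  ⇒  2A = 444, A = 222.
Then Σ (y_i + y_{i+1})·c_i = 156, so ȳ = 156 / (6·222) = 13/111.

13/111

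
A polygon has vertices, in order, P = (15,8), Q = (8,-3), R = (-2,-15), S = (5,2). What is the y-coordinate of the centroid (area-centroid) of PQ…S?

-150/77

Apply the shoelace formula. First the cross-terms c_i = x_i·y_{i+1} − x_{i+1}·y_i:
  -109, -126, 71, 10  ⇒  2A = -154, A = -77.
Then Σ (y_i + y_{i+1})·c_i = 900, so ȳ = 900 / (6·(-77)) = -150/77.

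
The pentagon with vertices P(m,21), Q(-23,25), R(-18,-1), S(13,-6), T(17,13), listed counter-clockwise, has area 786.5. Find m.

-11

Write out the shoelace sum; only the two edges meeting at P involve m:
2·Area = [(17·21 − m·13) + (m·25 − (-23)·21)] + 865
       = 12·m + 1705 = 1573
⇒ m = -11.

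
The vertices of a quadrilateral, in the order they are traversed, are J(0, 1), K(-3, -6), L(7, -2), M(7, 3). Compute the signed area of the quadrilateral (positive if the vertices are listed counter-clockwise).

Σ = (3) + (48) + (35) + (7) = 93
Signed area = Σ/2 = 46.5 (positive ⇒ counter-clockwise traversal).

46.5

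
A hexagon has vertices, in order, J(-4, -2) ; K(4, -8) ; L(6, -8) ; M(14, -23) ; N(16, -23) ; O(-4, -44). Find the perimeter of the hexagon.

|JK| = √((8)² + (-6)²) = √100 = 10
|KL| = √((2)² + (0)²) = √4 = 2
|LM| = √((8)² + (-15)²) = √289 = 17
|MN| = √((2)² + (0)²) = √4 = 2
|NO| = √((-20)² + (-21)²) = √841 = 29
|OJ| = √((0)² + (42)²) = √1764 = 42
Perimeter = 10 + 2 + 17 + 2 + 29 + 42 = 102.

102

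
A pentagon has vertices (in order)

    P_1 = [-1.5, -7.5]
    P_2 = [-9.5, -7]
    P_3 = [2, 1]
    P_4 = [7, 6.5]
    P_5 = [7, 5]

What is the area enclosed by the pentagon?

Apply the surveyor's formula: 2A = Σ (x_i·y_{i+1} − x_{i+1}·y_i), indices taken mod 5.
Σ = (-60.75) + (4.5) + (6) + (-10.5) + (-45) = -105.75
Area = |Σ|/2 = 52.875.

52.875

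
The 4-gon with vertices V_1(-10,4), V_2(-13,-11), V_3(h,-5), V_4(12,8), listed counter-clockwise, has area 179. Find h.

The doubled signed area Σ (x_i y_{i+1} − x_{i+1} y_i) is linear in h.
With h=0 it equals 415; the coefficient of h is 19 (from the two edges through V_3).
So 19·h + 415 = 2·179 = 358 ⇒ h = -3.

-3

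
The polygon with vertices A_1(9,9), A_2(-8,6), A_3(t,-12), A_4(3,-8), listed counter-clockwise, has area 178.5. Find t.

0

The doubled signed area Σ (x_i y_{i+1} − x_{i+1} y_i) is linear in t.
With t=0 it equals 357; the coefficient of t is -14 (from the two edges through A_3).
So -14·t + 357 = 2·178.5 = 357 ⇒ t = 0.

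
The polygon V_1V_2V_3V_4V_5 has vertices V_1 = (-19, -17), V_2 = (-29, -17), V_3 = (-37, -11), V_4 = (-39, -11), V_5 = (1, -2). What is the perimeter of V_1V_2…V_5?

|V_1V_2| = √((-10)² + (0)²) = √100 = 10
|V_2V_3| = √((-8)² + (6)²) = √100 = 10
|V_3V_4| = √((-2)² + (0)²) = √4 = 2
|V_4V_5| = √((40)² + (9)²) = √1681 = 41
|V_5V_1| = √((-20)² + (-15)²) = √625 = 25
Perimeter = 10 + 10 + 2 + 41 + 25 = 88.

88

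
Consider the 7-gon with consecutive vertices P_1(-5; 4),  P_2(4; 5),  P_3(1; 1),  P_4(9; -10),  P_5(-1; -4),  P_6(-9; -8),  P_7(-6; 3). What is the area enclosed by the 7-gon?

109.5

Σ = (-41) + (-1) + (-19) + (-46) + (-28) + (-75) + (-9) = -219
Area = |Σ|/2 = 109.5.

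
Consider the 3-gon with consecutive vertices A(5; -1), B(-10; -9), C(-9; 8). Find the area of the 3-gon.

123.5

Apply the surveyor's formula: 2A = Σ (x_i·y_{i+1} − x_{i+1}·y_i), indices taken mod 3.
A→B: (5)(-9) − (-10)(-1) = -55
B→C: (-10)(8) − (-9)(-9) = -161
C→A: (-9)(-1) − (5)(8) = -31
Σ = -247
Area = |Σ|/2 = 123.5.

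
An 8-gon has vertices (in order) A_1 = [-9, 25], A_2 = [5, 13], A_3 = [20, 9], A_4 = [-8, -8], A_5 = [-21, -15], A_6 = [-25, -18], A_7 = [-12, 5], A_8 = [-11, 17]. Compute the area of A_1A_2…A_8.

601

Apply the shoelace formula: 2A = Σ (x_i·y_{i+1} − x_{i+1}·y_i), indices taken mod 8.
Σ = (-242) + (-215) + (-88) + (-48) + (3) + (-341) + (-149) + (-122) = -1202
Area = |Σ|/2 = 601.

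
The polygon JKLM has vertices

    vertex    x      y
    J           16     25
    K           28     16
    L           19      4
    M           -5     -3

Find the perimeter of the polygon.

90

|JK| = √((12)² + (-9)²) = √225 = 15
|KL| = √((-9)² + (-12)²) = √225 = 15
|LM| = √((-24)² + (-7)²) = √625 = 25
|MJ| = √((21)² + (28)²) = √1225 = 35
Perimeter = 15 + 15 + 25 + 35 = 90.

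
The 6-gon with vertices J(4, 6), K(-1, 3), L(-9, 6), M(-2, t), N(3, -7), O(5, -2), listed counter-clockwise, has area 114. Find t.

-8

The doubled signed area Σ (x_i y_{i+1} − x_{i+1} y_i) is linear in t.
With t=0 it equals 132; the coefficient of t is -12 (from the two edges through M).
So -12·t + 132 = 2·114 = 228 ⇒ t = -8.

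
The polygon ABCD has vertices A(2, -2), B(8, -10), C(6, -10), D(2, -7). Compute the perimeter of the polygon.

22

|AB| = √((6)² + (-8)²) = √100 = 10
|BC| = √((-2)² + (0)²) = √4 = 2
|CD| = √((-4)² + (3)²) = √25 = 5
|DA| = √((0)² + (5)²) = √25 = 5
Perimeter = 10 + 2 + 5 + 5 = 22.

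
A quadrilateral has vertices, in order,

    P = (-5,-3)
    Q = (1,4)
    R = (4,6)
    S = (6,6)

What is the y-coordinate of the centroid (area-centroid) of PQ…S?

25/9

Apply the surveyor's formula. First the cross-terms c_i = x_i·y_{i+1} − x_{i+1}·y_i:
  -17, -10, -12, 12  ⇒  2A = -27, A = -13.5.
Then Σ (y_i + y_{i+1})·c_i = -225, so ȳ = -225 / (6·(-13.5)) = 25/9.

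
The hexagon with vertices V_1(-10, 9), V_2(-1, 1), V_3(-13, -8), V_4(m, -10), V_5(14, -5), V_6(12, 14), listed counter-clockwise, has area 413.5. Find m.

11

The doubled signed area Σ (x_i y_{i+1} − x_{i+1} y_i) is linear in m.
With m=0 it equals 794; the coefficient of m is 3 (from the two edges through V_4).
So 3·m + 794 = 2·413.5 = 827 ⇒ m = 11.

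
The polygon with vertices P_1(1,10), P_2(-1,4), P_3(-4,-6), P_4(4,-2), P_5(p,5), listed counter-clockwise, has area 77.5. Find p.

Write out the shoelace sum; only the two edges meeting at P_5 involve p:
2·Area = [(4·5 − p·(-2)) + (p·10 − 1·5)] + 68
       = 12·p + 83 = 155
⇒ p = 6.

6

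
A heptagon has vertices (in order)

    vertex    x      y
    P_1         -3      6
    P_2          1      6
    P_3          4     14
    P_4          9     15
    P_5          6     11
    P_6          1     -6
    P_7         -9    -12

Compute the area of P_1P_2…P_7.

147

Apply the shoelace formula: 2A = Σ (x_i·y_{i+1} − x_{i+1}·y_i), indices taken mod 7.
Σ = (-24) + (-10) + (-66) + (9) + (-47) + (-66) + (-90) = -294
Area = |Σ|/2 = 147.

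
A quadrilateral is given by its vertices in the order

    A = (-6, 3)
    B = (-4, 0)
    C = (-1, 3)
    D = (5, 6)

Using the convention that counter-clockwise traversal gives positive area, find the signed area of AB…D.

15

Apply the surveyor's formula: 2A = Σ (x_i·y_{i+1} − x_{i+1}·y_i), indices taken mod 4.
Σ = (12) + (-12) + (-21) + (51) = 30
Signed area = Σ/2 = 15 (positive ⇒ counter-clockwise traversal).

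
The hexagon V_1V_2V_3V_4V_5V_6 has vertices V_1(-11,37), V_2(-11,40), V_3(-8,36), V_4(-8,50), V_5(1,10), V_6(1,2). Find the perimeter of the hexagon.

108

|V_1V_2| = √((0)² + (3)²) = √9 = 3
|V_2V_3| = √((3)² + (-4)²) = √25 = 5
|V_3V_4| = √((0)² + (14)²) = √196 = 14
|V_4V_5| = √((9)² + (-40)²) = √1681 = 41
|V_5V_6| = √((0)² + (-8)²) = √64 = 8
|V_6V_1| = √((-12)² + (35)²) = √1369 = 37
Perimeter = 3 + 5 + 14 + 41 + 8 + 37 = 108.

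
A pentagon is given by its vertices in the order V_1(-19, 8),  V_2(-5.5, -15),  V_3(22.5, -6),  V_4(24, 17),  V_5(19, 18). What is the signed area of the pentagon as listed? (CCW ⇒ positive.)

914.5

Apply the surveyor's formula: 2A = Σ (x_i·y_{i+1} − x_{i+1}·y_i), indices taken mod 5.
Cross-terms: 329, 370.5, 526.5, 109, 494  ⇒  Σ = 1829
Signed area = Σ/2 = 914.5 (positive ⇒ counter-clockwise traversal).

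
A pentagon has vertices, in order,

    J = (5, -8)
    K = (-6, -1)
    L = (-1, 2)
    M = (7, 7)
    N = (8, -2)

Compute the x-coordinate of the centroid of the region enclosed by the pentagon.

578/211

Apply the shoelace (surveyor's) formula. First the cross-terms c_i = x_i·y_{i+1} − x_{i+1}·y_i:
  -53, -13, -21, -70, -54  ⇒  2A = -211, A = -105.5.
Then Σ (x_i + x_{i+1})·c_i = -1734, so x̄ = -1734 / (6·(-105.5)) = 578/211.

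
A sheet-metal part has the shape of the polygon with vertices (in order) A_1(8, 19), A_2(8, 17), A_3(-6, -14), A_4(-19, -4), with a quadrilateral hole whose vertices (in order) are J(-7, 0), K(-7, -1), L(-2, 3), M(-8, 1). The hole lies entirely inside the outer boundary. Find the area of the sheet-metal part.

292

Outer boundary:
Apply the surveyor's formula: 2A = Σ (x_i·y_{i+1} − x_{i+1}·y_i), indices taken mod 4.
Σ = (-16) + (-10) + (-242) + (-329) = -597
Area = |Σ|/2 = 298.5.
Hole:
Apply the shoelace (surveyor's) formula: 2A = Σ (x_i·y_{i+1} − x_{i+1}·y_i), indices taken mod 4.
Cross-terms: 7, -23, 22, 7  ⇒  Σ = 13
Area = |Σ|/2 = 6.5.
Net area = 298.5 − 6.5 = 292.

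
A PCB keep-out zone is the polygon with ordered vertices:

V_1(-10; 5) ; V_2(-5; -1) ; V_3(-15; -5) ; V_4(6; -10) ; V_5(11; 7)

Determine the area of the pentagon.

Apply the surveyor's formula: 2A = Σ (x_i·y_{i+1} − x_{i+1}·y_i), indices taken mod 5.
V_1→V_2: (-10)(-1) − (-5)(5) = 35
V_2→V_3: (-5)(-5) − (-15)(-1) = 10
V_3→V_4: (-15)(-10) − (6)(-5) = 180
V_4→V_5: (6)(7) − (11)(-10) = 152
V_5→V_1: (11)(5) − (-10)(7) = 125
Σ = 502
Area = |Σ|/2 = 251.

251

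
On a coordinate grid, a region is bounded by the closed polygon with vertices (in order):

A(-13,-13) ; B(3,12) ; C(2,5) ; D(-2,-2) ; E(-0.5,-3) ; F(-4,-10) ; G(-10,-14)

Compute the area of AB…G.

Apply the shoelace formula: 2A = Σ (x_i·y_{i+1} − x_{i+1}·y_i), indices taken mod 7.
Σ = (-117) + (-9) + (6) + (5) + (-7) + (-44) + (-52) = -218
Area = |Σ|/2 = 109.

109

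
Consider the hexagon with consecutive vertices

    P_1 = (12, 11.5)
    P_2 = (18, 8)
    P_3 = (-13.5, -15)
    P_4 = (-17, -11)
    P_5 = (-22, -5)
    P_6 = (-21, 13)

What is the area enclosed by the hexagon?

662.5

Apply Gauss's area formula: 2A = Σ (x_i·y_{i+1} − x_{i+1}·y_i), indices taken mod 6.
Cross-terms: -111, -162, -106.5, -157, -391, -397.5  ⇒  Σ = -1325
Area = |Σ|/2 = 662.5.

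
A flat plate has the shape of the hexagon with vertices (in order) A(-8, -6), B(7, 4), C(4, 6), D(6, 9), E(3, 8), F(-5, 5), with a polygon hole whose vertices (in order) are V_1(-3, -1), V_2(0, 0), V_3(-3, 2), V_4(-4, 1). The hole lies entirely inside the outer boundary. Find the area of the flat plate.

Outer boundary:
Apply Gauss's area formula: 2A = Σ (x_i·y_{i+1} − x_{i+1}·y_i), indices taken mod 6.
Σ = (10) + (26) + (0) + (21) + (55) + (70) = 182
Area = |Σ|/2 = 91.
Hole:
Apply Gauss's area formula: 2A = Σ (x_i·y_{i+1} − x_{i+1}·y_i), indices taken mod 4.
Σ = (0) + (0) + (5) + (7) = 12
Area = |Σ|/2 = 6.
Net area = 91 − 6 = 85.

85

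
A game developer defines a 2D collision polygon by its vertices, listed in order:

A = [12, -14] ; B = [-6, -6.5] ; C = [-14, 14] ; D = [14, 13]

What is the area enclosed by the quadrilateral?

Apply the shoelace formula: 2A = Σ (x_i·y_{i+1} − x_{i+1}·y_i), indices taken mod 4.
Σ = (-162) + (-175) + (-378) + (-352) = -1067
Area = |Σ|/2 = 533.5.

533.5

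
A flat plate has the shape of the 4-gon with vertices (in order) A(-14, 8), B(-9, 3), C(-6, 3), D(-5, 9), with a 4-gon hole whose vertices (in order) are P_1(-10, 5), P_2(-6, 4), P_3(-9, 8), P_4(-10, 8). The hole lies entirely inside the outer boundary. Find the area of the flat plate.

Outer boundary:
Apply the shoelace formula: 2A = Σ (x_i·y_{i+1} − x_{i+1}·y_i), indices taken mod 4.
Cross-terms: 30, -9, -39, 86  ⇒  Σ = 68
Area = |Σ|/2 = 34.
Hole:
Cross-terms: -10, -12, 8, 30  ⇒  Σ = 16
Area = |Σ|/2 = 8.
Net area = 34 − 8 = 26.

26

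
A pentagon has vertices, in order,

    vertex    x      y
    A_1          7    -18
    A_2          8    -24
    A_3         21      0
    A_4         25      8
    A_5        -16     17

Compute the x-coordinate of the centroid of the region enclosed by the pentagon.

Apply Gauss's area formula. First the cross-terms c_i = x_i·y_{i+1} − x_{i+1}·y_i:
  -24, 504, 168, 553, 169  ⇒  2A = 1370, A = 685.
Then Σ (x_i + x_{i+1})·c_i = 25440, so x̄ = 25440 / (6·685) = 848/137.

848/137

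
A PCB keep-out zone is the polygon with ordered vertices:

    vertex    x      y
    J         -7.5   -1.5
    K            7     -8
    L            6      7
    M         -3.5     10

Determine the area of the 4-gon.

Apply Gauss's area formula: 2A = Σ (x_i·y_{i+1} − x_{i+1}·y_i), indices taken mod 4.
J→K: (-7.5)(-8) − (7)(-1.5) = 70.5
K→L: (7)(7) − (6)(-8) = 97
L→M: (6)(10) − (-3.5)(7) = 84.5
M→J: (-3.5)(-1.5) − (-7.5)(10) = 80.25
Σ = 332.25
Area = |Σ|/2 = 166.125.

166.125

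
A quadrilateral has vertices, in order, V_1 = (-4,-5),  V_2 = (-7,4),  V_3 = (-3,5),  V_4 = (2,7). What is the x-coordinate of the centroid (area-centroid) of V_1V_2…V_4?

-262/87

Apply the shoelace formula. First the cross-terms c_i = x_i·y_{i+1} − x_{i+1}·y_i:
  -51, -23, -31, 18  ⇒  2A = -87, A = -43.5.
Then Σ (x_i + x_{i+1})·c_i = 786, so x̄ = 786 / (6·(-43.5)) = -262/87.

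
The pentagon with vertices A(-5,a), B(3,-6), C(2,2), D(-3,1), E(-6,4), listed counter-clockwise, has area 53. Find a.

The doubled signed area Σ (x_i y_{i+1} − x_{i+1} y_i) is linear in a.
With a=0 it equals 70; the coefficient of a is -9 (from the two edges through A).
So -9·a + 70 = 2·53 = 106 ⇒ a = -4.

-4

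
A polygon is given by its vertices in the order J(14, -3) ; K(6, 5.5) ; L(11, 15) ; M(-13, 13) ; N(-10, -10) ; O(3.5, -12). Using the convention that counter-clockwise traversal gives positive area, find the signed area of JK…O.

Apply the surveyor's formula: 2A = Σ (x_i·y_{i+1} − x_{i+1}·y_i), indices taken mod 6.
J→K: (14)(5.5) − (6)(-3) = 95
K→L: (6)(15) − (11)(5.5) = 29.5
L→M: (11)(13) − (-13)(15) = 338
M→N: (-13)(-10) − (-10)(13) = 260
N→O: (-10)(-12) − (3.5)(-10) = 155
O→J: (3.5)(-3) − (14)(-12) = 157.5
Σ = 1035
Signed area = Σ/2 = 517.5 (positive ⇒ counter-clockwise traversal).

517.5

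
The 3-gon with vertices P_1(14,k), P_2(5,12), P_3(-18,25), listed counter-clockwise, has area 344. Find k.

-23

Write out the shoelace sum; only the two edges meeting at P_1 involve k:
2·Area = [((-18)·k − 14·25) + (14·12 − 5·k)] + 341
       = -23·k + 159 = 688
⇒ k = -23.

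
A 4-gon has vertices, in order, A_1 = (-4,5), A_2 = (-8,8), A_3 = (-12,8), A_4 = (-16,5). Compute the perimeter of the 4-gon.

|A_1A_2| = √((-4)² + (3)²) = √25 = 5
|A_2A_3| = √((-4)² + (0)²) = √16 = 4
|A_3A_4| = √((-4)² + (-3)²) = √25 = 5
|A_4A_1| = √((12)² + (0)²) = √144 = 12
Perimeter = 5 + 4 + 5 + 12 = 26.

26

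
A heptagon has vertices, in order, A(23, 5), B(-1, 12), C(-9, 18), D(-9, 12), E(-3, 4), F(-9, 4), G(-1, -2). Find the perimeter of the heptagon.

92

|AB| = √((-24)² + (7)²) = √625 = 25
|BC| = √((-8)² + (6)²) = √100 = 10
|CD| = √((0)² + (-6)²) = √36 = 6
|DE| = √((6)² + (-8)²) = √100 = 10
|EF| = √((-6)² + (0)²) = √36 = 6
|FG| = √((8)² + (-6)²) = √100 = 10
|GA| = √((24)² + (7)²) = √625 = 25
Perimeter = 25 + 10 + 6 + 10 + 6 + 10 + 25 = 92.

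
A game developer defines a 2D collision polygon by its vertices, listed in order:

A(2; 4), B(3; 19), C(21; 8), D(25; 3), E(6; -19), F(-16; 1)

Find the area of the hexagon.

Apply the surveyor's formula: 2A = Σ (x_i·y_{i+1} − x_{i+1}·y_i), indices taken mod 6.
Σ = (26) + (-375) + (-137) + (-493) + (-298) + (-66) = -1343
Area = |Σ|/2 = 671.5.

671.5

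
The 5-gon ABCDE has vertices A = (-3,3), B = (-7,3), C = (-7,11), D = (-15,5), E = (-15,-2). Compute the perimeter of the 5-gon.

42

|AB| = √((-4)² + (0)²) = √16 = 4
|BC| = √((0)² + (8)²) = √64 = 8
|CD| = √((-8)² + (-6)²) = √100 = 10
|DE| = √((0)² + (-7)²) = √49 = 7
|EA| = √((12)² + (5)²) = √169 = 13
Perimeter = 4 + 8 + 10 + 7 + 13 = 42.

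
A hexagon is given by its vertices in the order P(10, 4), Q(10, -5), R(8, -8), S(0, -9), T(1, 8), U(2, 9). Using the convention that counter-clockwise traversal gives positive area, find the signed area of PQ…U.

-141

Σ = (-90) + (-40) + (-72) + (9) + (-7) + (-82) = -282
Signed area = Σ/2 = -141 (negative ⇒ clockwise traversal).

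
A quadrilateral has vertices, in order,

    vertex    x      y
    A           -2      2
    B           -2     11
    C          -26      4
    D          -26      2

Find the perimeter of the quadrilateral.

60

|AB| = √((0)² + (9)²) = √81 = 9
|BC| = √((-24)² + (-7)²) = √625 = 25
|CD| = √((0)² + (-2)²) = √4 = 2
|DA| = √((24)² + (0)²) = √576 = 24
Perimeter = 9 + 25 + 2 + 24 = 60.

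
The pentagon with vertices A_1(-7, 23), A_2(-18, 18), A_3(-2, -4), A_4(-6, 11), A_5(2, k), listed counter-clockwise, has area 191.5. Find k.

The doubled signed area Σ (x_i y_{i+1} − x_{i+1} y_i) is linear in k.
With k=0 it equals 374; the coefficient of k is 1 (from the two edges through A_5).
So 1·k + 374 = 2·191.5 = 383 ⇒ k = 9.

9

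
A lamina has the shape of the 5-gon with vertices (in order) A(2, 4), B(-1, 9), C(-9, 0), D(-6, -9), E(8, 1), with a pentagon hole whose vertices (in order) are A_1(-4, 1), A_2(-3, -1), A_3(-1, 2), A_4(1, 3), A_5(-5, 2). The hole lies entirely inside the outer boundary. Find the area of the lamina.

132.5

Outer boundary:
Apply Gauss's area formula: 2A = Σ (x_i·y_{i+1} − x_{i+1}·y_i), indices taken mod 5.
Cross-terms: 22, 81, 81, 66, 30  ⇒  Σ = 280
Area = |Σ|/2 = 140.
Hole:
A_1→A_2: (-4)(-1) − (-3)(1) = 7
A_2→A_3: (-3)(2) − (-1)(-1) = -7
A_3→A_4: (-1)(3) − (1)(2) = -5
A_4→A_5: (1)(2) − (-5)(3) = 17
A_5→A_1: (-5)(1) − (-4)(2) = 3
Σ = 15
Area = |Σ|/2 = 7.5.
Net area = 140 − 7.5 = 132.5.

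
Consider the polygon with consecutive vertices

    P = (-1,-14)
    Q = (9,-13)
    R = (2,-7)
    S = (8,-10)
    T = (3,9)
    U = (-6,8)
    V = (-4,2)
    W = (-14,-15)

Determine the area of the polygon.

303.5

Cross-terms: 139, -37, 36, 102, 78, 20, 88, 181  ⇒  Σ = 607
Area = |Σ|/2 = 303.5.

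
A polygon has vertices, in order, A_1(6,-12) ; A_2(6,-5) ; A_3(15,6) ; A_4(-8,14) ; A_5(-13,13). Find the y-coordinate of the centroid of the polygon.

Apply the surveyor's formula. First the cross-terms c_i = x_i·y_{i+1} − x_{i+1}·y_i:
  42, 111, 258, 78, 78  ⇒  2A = 567, A = 283.5.
Then Σ (y_i + y_{i+1})·c_i = 6741, so ȳ = 6741 / (6·283.5) = 107/27.

107/27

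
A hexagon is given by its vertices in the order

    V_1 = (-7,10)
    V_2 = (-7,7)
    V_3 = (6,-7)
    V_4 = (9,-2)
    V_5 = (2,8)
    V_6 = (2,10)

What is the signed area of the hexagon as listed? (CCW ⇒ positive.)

Apply the surveyor's formula: 2A = Σ (x_i·y_{i+1} − x_{i+1}·y_i), indices taken mod 6.
Σ = (21) + (7) + (51) + (76) + (4) + (90) = 249
Signed area = Σ/2 = 124.5 (positive ⇒ counter-clockwise traversal).

124.5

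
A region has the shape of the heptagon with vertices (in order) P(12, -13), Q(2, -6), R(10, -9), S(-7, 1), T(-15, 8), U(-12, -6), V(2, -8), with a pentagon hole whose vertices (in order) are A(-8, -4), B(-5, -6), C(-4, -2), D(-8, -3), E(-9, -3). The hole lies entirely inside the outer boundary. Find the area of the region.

Outer boundary:
P→Q: (12)(-6) − (2)(-13) = -46
Q→R: (2)(-9) − (10)(-6) = 42
R→S: (10)(1) − (-7)(-9) = -53
S→T: (-7)(8) − (-15)(1) = -41
T→U: (-15)(-6) − (-12)(8) = 186
U→V: (-12)(-8) − (2)(-6) = 108
V→P: (2)(-13) − (12)(-8) = 70
Σ = 266
Area = |Σ|/2 = 133.
Hole:
Cross-terms: 28, -14, -4, -3, 12  ⇒  Σ = 19
Area = |Σ|/2 = 9.5.
Net area = 133 − 9.5 = 123.5.

123.5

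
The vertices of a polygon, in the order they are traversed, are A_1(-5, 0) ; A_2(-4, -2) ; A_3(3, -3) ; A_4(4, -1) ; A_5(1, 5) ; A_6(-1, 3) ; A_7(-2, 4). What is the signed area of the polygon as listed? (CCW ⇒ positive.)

44

Cross-terms: 10, 18, 9, 21, 8, 2, 20  ⇒  Σ = 88
Signed area = Σ/2 = 44 (positive ⇒ counter-clockwise traversal).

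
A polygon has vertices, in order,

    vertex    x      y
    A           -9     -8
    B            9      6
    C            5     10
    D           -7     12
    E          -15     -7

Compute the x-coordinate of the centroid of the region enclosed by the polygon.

-971/247

Apply the surveyor's formula. First the cross-terms c_i = x_i·y_{i+1} − x_{i+1}·y_i:
  18, 60, 130, 229, 57  ⇒  2A = 494, A = 247.
Then Σ (x_i + x_{i+1})·c_i = -5826, so x̄ = -5826 / (6·247) = -971/247.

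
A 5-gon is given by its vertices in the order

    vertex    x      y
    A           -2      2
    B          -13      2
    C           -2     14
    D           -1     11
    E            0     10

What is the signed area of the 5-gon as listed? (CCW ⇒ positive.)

Apply the shoelace formula: 2A = Σ (x_i·y_{i+1} − x_{i+1}·y_i), indices taken mod 5.
A→B: (-2)(2) − (-13)(2) = 22
B→C: (-13)(14) − (-2)(2) = -178
C→D: (-2)(11) − (-1)(14) = -8
D→E: (-1)(10) − (0)(11) = -10
E→A: (0)(2) − (-2)(10) = 20
Σ = -154
Signed area = Σ/2 = -77 (negative ⇒ clockwise traversal).

-77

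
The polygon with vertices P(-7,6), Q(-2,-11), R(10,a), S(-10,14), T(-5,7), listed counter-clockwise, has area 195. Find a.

4

Write out the shoelace sum; only the two edges meeting at R involve a:
2·Area = [((-2)·a − 10·(-11)) + (10·14 − (-10)·a)] + 108
       = 8·a + 358 = 390
⇒ a = 4.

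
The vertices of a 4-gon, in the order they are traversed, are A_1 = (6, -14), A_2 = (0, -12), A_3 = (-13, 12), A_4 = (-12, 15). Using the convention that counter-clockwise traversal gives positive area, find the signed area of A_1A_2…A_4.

Apply Gauss's area formula: 2A = Σ (x_i·y_{i+1} − x_{i+1}·y_i), indices taken mod 4.
Σ = (-72) + (-156) + (-51) + (78) = -201
Signed area = Σ/2 = -100.5 (negative ⇒ clockwise traversal).

-100.5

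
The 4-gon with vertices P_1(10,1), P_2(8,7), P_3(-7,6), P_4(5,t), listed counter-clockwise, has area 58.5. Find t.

1

The doubled signed area Σ (x_i y_{i+1} − x_{i+1} y_i) is linear in t.
With t=0 it equals 134; the coefficient of t is -17 (from the two edges through P_4).
So -17·t + 134 = 2·58.5 = 117 ⇒ t = 1.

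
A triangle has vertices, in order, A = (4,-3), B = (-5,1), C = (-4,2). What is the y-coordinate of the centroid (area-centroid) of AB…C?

0

Apply Gauss's area formula. First the cross-terms c_i = x_i·y_{i+1} − x_{i+1}·y_i:
  -11, -6, 4  ⇒  2A = -13, A = -6.5.
Then Σ (y_i + y_{i+1})·c_i = 0, so ȳ = 0 / (6·(-6.5)) = 0.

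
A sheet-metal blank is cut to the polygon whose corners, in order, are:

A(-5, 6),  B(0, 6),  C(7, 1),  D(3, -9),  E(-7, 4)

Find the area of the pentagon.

105.5

Cross-terms: -30, -42, -66, -51, -22  ⇒  Σ = -211
Area = |Σ|/2 = 105.5.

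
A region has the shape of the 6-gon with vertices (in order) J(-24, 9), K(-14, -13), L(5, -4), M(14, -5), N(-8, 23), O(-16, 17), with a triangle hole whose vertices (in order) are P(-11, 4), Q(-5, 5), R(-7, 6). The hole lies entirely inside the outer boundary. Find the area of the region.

680

Outer boundary:
Σ = (438) + (121) + (31) + (282) + (232) + (264) = 1368
Area = |Σ|/2 = 684.
Hole:
Apply the shoelace (surveyor's) formula: 2A = Σ (x_i·y_{i+1} − x_{i+1}·y_i), indices taken mod 3.
Σ = (-35) + (5) + (38) = 8
Area = |Σ|/2 = 4.
Net area = 684 − 4 = 680.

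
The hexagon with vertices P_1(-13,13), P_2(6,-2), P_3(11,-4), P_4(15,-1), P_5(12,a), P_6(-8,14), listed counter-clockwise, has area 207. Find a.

The doubled signed area Σ (x_i y_{i+1} − x_{i+1} y_i) is linear in a.
With a=0 it equals 253; the coefficient of a is 23 (from the two edges through P_5).
So 23·a + 253 = 2·207 = 414 ⇒ a = 7.

7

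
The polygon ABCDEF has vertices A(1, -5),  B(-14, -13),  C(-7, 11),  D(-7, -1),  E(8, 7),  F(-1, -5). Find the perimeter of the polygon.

|AB| = √((-15)² + (-8)²) = √289 = 17
|BC| = √((7)² + (24)²) = √625 = 25
|CD| = √((0)² + (-12)²) = √144 = 12
|DE| = √((15)² + (8)²) = √289 = 17
|EF| = √((-9)² + (-12)²) = √225 = 15
|FA| = √((2)² + (0)²) = √4 = 2
Perimeter = 17 + 25 + 12 + 17 + 15 + 2 = 88.

88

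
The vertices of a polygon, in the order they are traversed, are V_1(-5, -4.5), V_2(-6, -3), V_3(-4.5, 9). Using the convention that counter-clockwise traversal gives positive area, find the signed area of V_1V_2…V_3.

-7.125

Apply the shoelace formula: 2A = Σ (x_i·y_{i+1} − x_{i+1}·y_i), indices taken mod 3.
Σ = (-12) + (-67.5) + (65.25) = -14.25
Signed area = Σ/2 = -7.125 (negative ⇒ clockwise traversal).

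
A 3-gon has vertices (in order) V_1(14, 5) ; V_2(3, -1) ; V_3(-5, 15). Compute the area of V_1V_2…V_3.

Σ = (-29) + (40) + (-235) = -224
Area = |Σ|/2 = 112.

112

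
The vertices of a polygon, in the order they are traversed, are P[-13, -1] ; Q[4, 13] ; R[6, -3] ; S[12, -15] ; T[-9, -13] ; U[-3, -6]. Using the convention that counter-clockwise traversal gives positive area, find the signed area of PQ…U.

-330

Apply the shoelace formula: 2A = Σ (x_i·y_{i+1} − x_{i+1}·y_i), indices taken mod 6.
Σ = (-165) + (-90) + (-54) + (-291) + (15) + (-75) = -660
Signed area = Σ/2 = -330 (negative ⇒ clockwise traversal).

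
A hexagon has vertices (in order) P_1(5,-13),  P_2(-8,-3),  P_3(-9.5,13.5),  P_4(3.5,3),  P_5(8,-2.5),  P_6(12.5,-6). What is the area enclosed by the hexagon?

256.625

Σ = (-119) + (-136.5) + (-75.75) + (-32.75) + (-16.75) + (-132.5) = -513.25
Area = |Σ|/2 = 256.625.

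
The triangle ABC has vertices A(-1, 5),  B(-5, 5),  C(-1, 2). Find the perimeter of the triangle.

12

|AB| = √((-4)² + (0)²) = √16 = 4
|BC| = √((4)² + (-3)²) = √25 = 5
|CA| = √((0)² + (3)²) = √9 = 3
Perimeter = 4 + 5 + 3 = 12.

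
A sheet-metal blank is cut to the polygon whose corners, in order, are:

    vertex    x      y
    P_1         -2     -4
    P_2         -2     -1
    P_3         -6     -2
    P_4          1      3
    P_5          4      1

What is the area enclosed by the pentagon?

24.5

Apply the shoelace formula: 2A = Σ (x_i·y_{i+1} − x_{i+1}·y_i), indices taken mod 5.
Σ = (-6) + (-2) + (-16) + (-11) + (-14) = -49
Area = |Σ|/2 = 24.5.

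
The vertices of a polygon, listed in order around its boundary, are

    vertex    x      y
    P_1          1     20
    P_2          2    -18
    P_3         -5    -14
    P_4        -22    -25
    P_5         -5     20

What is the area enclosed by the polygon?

522

Σ = (-58) + (-118) + (-183) + (-565) + (-120) = -1044
Area = |Σ|/2 = 522.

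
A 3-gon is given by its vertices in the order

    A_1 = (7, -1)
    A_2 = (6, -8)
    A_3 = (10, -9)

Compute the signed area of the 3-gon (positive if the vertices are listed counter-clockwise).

Apply the surveyor's formula: 2A = Σ (x_i·y_{i+1} − x_{i+1}·y_i), indices taken mod 3.
Cross-terms: -50, 26, 53  ⇒  Σ = 29
Signed area = Σ/2 = 14.5 (positive ⇒ counter-clockwise traversal).

14.5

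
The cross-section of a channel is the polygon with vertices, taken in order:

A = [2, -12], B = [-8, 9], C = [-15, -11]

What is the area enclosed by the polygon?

173.5

Apply the surveyor's formula: 2A = Σ (x_i·y_{i+1} − x_{i+1}·y_i), indices taken mod 3.
Σ = (-78) + (223) + (202) = 347
Area = |Σ|/2 = 173.5.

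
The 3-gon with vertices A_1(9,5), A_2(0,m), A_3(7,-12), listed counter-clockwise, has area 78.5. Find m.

Write out the shoelace sum; only the two edges meeting at A_2 involve m:
2·Area = [(9·m − 0·5) + (0·(-12) − 7·m)] + 143
       = 2·m + 143 = 157
⇒ m = 7.

7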